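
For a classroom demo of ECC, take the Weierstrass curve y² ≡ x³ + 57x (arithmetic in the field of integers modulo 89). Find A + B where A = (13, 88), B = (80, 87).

(13, 88) + (80, 87). λ = (87 - 88)/(80 - 13) ≡ 88/67 mod 89. 67⁻¹ ≡ 4 (mod 89) since 67·4 = 268 ≡ 1, so λ ≡ 85.
  x = λ² - 13 - 80 = 7225 - 93 ≡ 12; y = λ·(13 - 12) - 88 ≡ 86. → (12, 86)

(12, 86)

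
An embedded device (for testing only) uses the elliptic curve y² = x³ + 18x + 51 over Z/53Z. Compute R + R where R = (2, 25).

tangent at (2, 25): λ = (3·2² + 18)/(2·25) ≡ 30/50. 50⁻¹ ≡ 35 (mod 53), so λ ≡ 30·35 ≡ 43.
  x = λ² - 2 - 2 = 1849 - 4 ≡ 43; y = λ·(2 - 43) - 25 ≡ 14. → (43, 14)

(43, 14)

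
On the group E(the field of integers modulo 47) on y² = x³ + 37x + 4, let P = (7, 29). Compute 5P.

(26, 20)

Repeated addition: build up to 5P.
2P: tangent at (7, 29): λ = (3·7² + 37)/(2·29) ≡ 43/11. 11⁻¹ ≡ 30 (mod 47) since 11·30 = 330 ≡ 1, so λ ≡ 43·30 ≡ 21.
  x = λ² - 7 - 7 = 441 - 14 ≡ 4; y = λ·(7 - 4) - 29 ≡ 34. → (4, 34)
3P: (4, 34) + (7, 29). λ = (29 - 34)/(7 - 4) ≡ 42/3 mod 47. 3⁻¹ ≡ 16 (mod 47), so λ ≡ 14.
  x = λ² - 4 - 7 = 196 - 11 ≡ 44; y = λ·(4 - 44) - 34 ≡ 17. → (44, 17)
4P: (44, 17) + (7, 29). λ = (29 - 17)/(7 - 44) ≡ 12/10 mod 47. 10⁻¹ ≡ 33 (mod 47), so λ ≡ 20.
  x = λ² - 44 - 7 = 400 - 51 ≡ 20; y = λ·(44 - 20) - 17 ≡ 40. → (20, 40)
5P: (20, 40) + (7, 29). λ = (29 - 40)/(7 - 20) ≡ 36/34 mod 47. 34⁻¹ ≡ 18 (mod 47), so λ ≡ 37.
  x = λ² - 20 - 7 = 1369 - 27 ≡ 26; y = λ·(20 - 26) - 40 ≡ 20. → (26, 20)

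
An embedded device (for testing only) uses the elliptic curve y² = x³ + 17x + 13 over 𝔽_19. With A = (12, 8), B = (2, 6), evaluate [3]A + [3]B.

First 3A:
Repeated addition: build up to 3A.
2A: tangent at (12, 8): λ = (3·12² + 17)/(2·8) ≡ 12/16. 16⁻¹ ≡ 6 (mod 19) since 16·6 = 96 ≡ 1, so λ ≡ 12·6 ≡ 15.
  x = λ² - 12 - 12 = 225 - 24 ≡ 11; y = λ·(12 - 11) - 8 ≡ 7. → (11, 7)
3A: (11, 7) + (12, 8). λ = (8 - 7)/(12 - 11) ≡ 1/1 mod 19. 1⁻¹ ≡ 1 (mod 19), so λ ≡ 1.
  x = λ² - 11 - 12 = 1 - 23 ≡ 16; y = λ·(11 - 16) - 7 ≡ 7. → (16, 7)
3A = (16, 7).
Next 3B:
Repeated addition: build up to 3B.
2B: tangent at (2, 6): λ = (3·2² + 17)/(2·6) ≡ 10/12. 12⁻¹ ≡ 8 (mod 19), so λ ≡ 10·8 ≡ 4.
  x = λ² - 2 - 2 = 16 - 4 ≡ 12; y = λ·(2 - 12) - 6 ≡ 11. → (12, 11)
3B: (12, 11) + (2, 6). λ = (6 - 11)/(2 - 12) ≡ 14/9 mod 19. 9⁻¹ ≡ 17 (mod 19) since 9·17 = 153 ≡ 1, so λ ≡ 10.
  x = λ² - 12 - 2 = 100 - 14 ≡ 10; y = λ·(12 - 10) - 11 ≡ 9. → (10, 9)
3B = (10, 9).
Finally 3A + 3B:
(16, 7) + (10, 9). λ = (9 - 7)/(10 - 16) ≡ 2/13 mod 19. 13⁻¹ ≡ 3 (mod 19), so λ ≡ 6.
  x = λ² - 16 - 10 = 36 - 26 ≡ 10; y = λ·(16 - 10) - 7 ≡ 10. → (10, 10)

(10, 10)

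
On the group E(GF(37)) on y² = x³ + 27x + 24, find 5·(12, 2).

Write G = (12, 2).
Repeated addition: build up to 5G.
2G: tangent at (12, 2): λ = (3·12² + 27)/(2·2) ≡ 15/4. 4⁻¹ ≡ 28 (mod 37) since 4·28 = 112 ≡ 1, so λ ≡ 15·28 ≡ 13.
  x = λ² - 12 - 12 = 169 - 24 ≡ 34; y = λ·(12 - 34) - 2 ≡ 8. → (34, 8)
3G: (34, 8) + (12, 2). λ = (2 - 8)/(12 - 34) ≡ 31/15 mod 37. 15⁻¹ ≡ 5 (mod 37), so λ ≡ 7.
  x = λ² - 34 - 12 = 49 - 46 ≡ 3; y = λ·(34 - 3) - 8 ≡ 24. → (3, 24)
4G: (3, 24) + (12, 2). λ = (2 - 24)/(12 - 3) ≡ 15/9 mod 37. 9⁻¹ ≡ 33 (mod 37), so λ ≡ 14.
  x = λ² - 3 - 12 = 196 - 15 ≡ 33; y = λ·(3 - 33) - 24 ≡ 0. → (33, 0)
5G: (33, 0) + (12, 2). λ = (2 - 0)/(12 - 33) ≡ 2/16 mod 37. 16⁻¹ ≡ 7 (mod 37), so λ ≡ 14.
  x = λ² - 33 - 12 = 196 - 45 ≡ 3; y = λ·(33 - 3) - 0 ≡ 13. → (3, 13)

(3, 13)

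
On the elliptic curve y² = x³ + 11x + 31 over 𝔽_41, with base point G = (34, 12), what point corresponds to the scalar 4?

(8, 4)

Repeated addition: build up to 4G.
2G: tangent at (34, 12): λ = (3·34² + 11)/(2·12) ≡ 35/24. 24⁻¹ ≡ 12 (mod 41) since 24·12 = 288 ≡ 1, so λ ≡ 35·12 ≡ 10.
  x = λ² - 34 - 34 = 100 - 68 ≡ 32; y = λ·(34 - 32) - 12 ≡ 8. → (32, 8)
3G: (32, 8) + (34, 12). λ = (12 - 8)/(34 - 32) ≡ 4/2 mod 41. 2⁻¹ ≡ 21 (mod 41), so λ ≡ 2.
  x = λ² - 32 - 34 = 4 - 66 ≡ 20; y = λ·(32 - 20) - 8 ≡ 16. → (20, 16)
4G: (20, 16) + (34, 12). λ = (12 - 16)/(34 - 20) ≡ 37/14 mod 41. 14⁻¹ ≡ 3 (mod 41) since 14·3 = 42 ≡ 1, so λ ≡ 29.
  x = λ² - 20 - 34 = 841 - 54 ≡ 8; y = λ·(20 - 8) - 16 ≡ 4. → (8, 4)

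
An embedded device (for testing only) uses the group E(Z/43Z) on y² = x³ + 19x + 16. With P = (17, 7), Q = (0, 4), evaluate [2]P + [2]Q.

(18, 16)

First 2P:
Repeated addition: build up to 2P.
2P: tangent at (17, 7): λ = (3·17² + 19)/(2·7) ≡ 26/14. 14⁻¹ ≡ 40 (mod 43), so λ ≡ 26·40 ≡ 8.
  x = λ² - 17 - 17 = 64 - 34 ≡ 30; y = λ·(17 - 30) - 7 ≡ 18. → (30, 18)
2P = (30, 18).
Next 2Q:
Repeated addition: build up to 2Q.
2Q: tangent at (0, 4): λ = (3·0² + 19)/(2·4) ≡ 19/8. 8⁻¹ ≡ 27 (mod 43), so λ ≡ 19·27 ≡ 40.
  x = λ² - 0 - 0 = 1600 - 0 ≡ 9; y = λ·(0 - 9) - 4 ≡ 23. → (9, 23)
2Q = (9, 23).
Finally 2P + 2Q:
(30, 18) + (9, 23). λ = (23 - 18)/(9 - 30) ≡ 5/22 mod 43. 22⁻¹ ≡ 2 (mod 43), so λ ≡ 10.
  x = λ² - 30 - 9 = 100 - 39 ≡ 18; y = λ·(30 - 18) - 18 ≡ 16. → (18, 16)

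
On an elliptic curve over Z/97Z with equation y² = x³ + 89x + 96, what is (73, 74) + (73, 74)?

(32, 4)

tangent at (73, 74): λ = (3·73² + 89)/(2·74) ≡ 71/51. 51⁻¹ ≡ 78 (mod 97) since 51·78 = 3978 ≡ 1, so λ ≡ 71·78 ≡ 9.
  x = λ² - 73 - 73 = 81 - 146 ≡ 32; y = λ·(73 - 32) - 74 ≡ 4. → (32, 4)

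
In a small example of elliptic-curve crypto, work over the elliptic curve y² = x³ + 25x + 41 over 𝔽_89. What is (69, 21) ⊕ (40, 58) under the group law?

(69, 21) + (40, 58). λ = (58 - 21)/(40 - 69) ≡ 37/60 mod 89. 60⁻¹ ≡ 46 (mod 89) since 60·46 = 2760 ≡ 1, so λ ≡ 11.
  x = λ² - 69 - 40 = 121 - 109 ≡ 12; y = λ·(69 - 12) - 21 ≡ 72. → (12, 72)

(12, 72)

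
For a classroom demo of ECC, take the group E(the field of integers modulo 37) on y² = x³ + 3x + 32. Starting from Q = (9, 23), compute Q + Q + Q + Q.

(23, 13)

Repeated addition: build up to 4Q.
2Q: tangent at (9, 23): λ = (3·9² + 3)/(2·23) ≡ 24/9. 9⁻¹ ≡ 33 (mod 37) since 9·33 = 297 ≡ 1, so λ ≡ 24·33 ≡ 15.
  x = λ² - 9 - 9 = 225 - 18 ≡ 22; y = λ·(9 - 22) - 23 ≡ 4. → (22, 4)
3Q: (22, 4) + (9, 23). λ = (23 - 4)/(9 - 22) ≡ 19/24 mod 37. 24⁻¹ ≡ 17 (mod 37) since 24·17 = 408 ≡ 1, so λ ≡ 27.
  x = λ² - 22 - 9 = 729 - 31 ≡ 32; y = λ·(22 - 32) - 4 ≡ 22. → (32, 22)
4Q: (32, 22) + (9, 23). λ = (23 - 22)/(9 - 32) ≡ 1/14 mod 37. 14⁻¹ ≡ 8 (mod 37) since 14·8 = 112 ≡ 1, so λ ≡ 8.
  x = λ² - 32 - 9 = 64 - 41 ≡ 23; y = λ·(32 - 23) - 22 ≡ 13. → (23, 13)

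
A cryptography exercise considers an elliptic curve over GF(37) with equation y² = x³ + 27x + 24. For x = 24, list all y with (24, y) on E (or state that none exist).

none

x³ + 27x + 24 = 14496 ≡ 29 (mod 37).
29 is a non-residue mod 37; no y exists.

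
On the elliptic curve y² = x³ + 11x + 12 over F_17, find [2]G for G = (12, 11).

(8, 0)

tangent at (12, 11): λ = (3·12² + 11)/(2·11) ≡ 1/5. 5⁻¹ ≡ 7 (mod 17) since 5·7 = 35 ≡ 1, so λ ≡ 1·7 ≡ 7.
  x = λ² - 12 - 12 = 49 - 24 ≡ 8; y = λ·(12 - 8) - 11 ≡ 0. → (8, 0)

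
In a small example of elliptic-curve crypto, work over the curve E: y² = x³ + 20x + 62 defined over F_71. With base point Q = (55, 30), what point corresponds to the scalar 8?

Double-and-add on 8 = (1000)₂. Start with Q = (55, 30) for the leading 1-bit.
double: tangent at (55, 30): λ = (3·55² + 20)/(2·30) ≡ 7/60. 60⁻¹ ≡ 58 (mod 71) since 60·58 = 3480 ≡ 1, so λ ≡ 7·58 ≡ 51.
  x = λ² - 55 - 55 = 2601 - 110 ≡ 6; y = λ·(55 - 6) - 30 ≡ 55. → (6, 55)
double: tangent at (6, 55): λ = (3·6² + 20)/(2·55) ≡ 57/39. 39⁻¹ ≡ 51 (mod 71), so λ ≡ 57·51 ≡ 67.
  x = λ² - 6 - 6 = 4489 - 12 ≡ 4; y = λ·(6 - 4) - 55 ≡ 8. → (4, 8)
double: tangent at (4, 8): λ = (3·4² + 20)/(2·8) ≡ 68/16. 16⁻¹ ≡ 40 (mod 71), so λ ≡ 68·40 ≡ 22.
  x = λ² - 4 - 4 = 484 - 8 ≡ 50; y = λ·(4 - 50) - 8 ≡ 45. → (50, 45)

(50, 45)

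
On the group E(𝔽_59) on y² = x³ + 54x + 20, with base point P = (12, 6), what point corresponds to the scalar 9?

Repeated addition: build up to 9P.
2P: tangent at (12, 6): λ = (3·12² + 54)/(2·6) ≡ 14/12. 12⁻¹ ≡ 5 (mod 59) since 12·5 = 60 ≡ 1, so λ ≡ 14·5 ≡ 11.
  x = λ² - 12 - 12 = 121 - 24 ≡ 38; y = λ·(12 - 38) - 6 ≡ 3. → (38, 3)
3P: (38, 3) + (12, 6). λ = (6 - 3)/(12 - 38) ≡ 3/33 mod 59. 33⁻¹ ≡ 34 (mod 59), so λ ≡ 43.
  x = λ² - 38 - 12 = 1849 - 50 ≡ 29; y = λ·(38 - 29) - 3 ≡ 30. → (29, 30)
4P: (29, 30) + (12, 6). λ = (6 - 30)/(12 - 29) ≡ 35/42 mod 59. 42⁻¹ ≡ 52 (mod 59), so λ ≡ 50.
  x = λ² - 29 - 12 = 2500 - 41 ≡ 40; y = λ·(29 - 40) - 30 ≡ 10. → (40, 10)
5P: (40, 10) + (12, 6). λ = (6 - 10)/(12 - 40) ≡ 55/31 mod 59. 31⁻¹ ≡ 40 (mod 59), so λ ≡ 17.
  x = λ² - 40 - 12 = 289 - 52 ≡ 1; y = λ·(40 - 1) - 10 ≡ 4. → (1, 4)
6P: (1, 4) + (12, 6). λ = (6 - 4)/(12 - 1) ≡ 2/11 mod 59. 11⁻¹ ≡ 43 (mod 59) since 11·43 = 473 ≡ 1, so λ ≡ 27.
  x = λ² - 1 - 12 = 729 - 13 ≡ 8; y = λ·(1 - 8) - 4 ≡ 43. → (8, 43)
7P: (8, 43) + (12, 6). λ = (6 - 43)/(12 - 8) ≡ 22/4 mod 59. 4⁻¹ ≡ 15 (mod 59) since 4·15 = 60 ≡ 1, so λ ≡ 35.
  x = λ² - 8 - 12 = 1225 - 20 ≡ 25; y = λ·(8 - 25) - 43 ≡ 11. → (25, 11)
8P: (25, 11) + (12, 6). λ = (6 - 11)/(12 - 25) ≡ 54/46 mod 59. 46⁻¹ ≡ 9 (mod 59) since 46·9 = 414 ≡ 1, so λ ≡ 14.
  x = λ² - 25 - 12 = 196 - 37 ≡ 41; y = λ·(25 - 41) - 11 ≡ 1. → (41, 1)
9P: (41, 1) + (12, 6). λ = (6 - 1)/(12 - 41) ≡ 5/30 mod 59. 30⁻¹ ≡ 2 (mod 59), so λ ≡ 10.
  x = λ² - 41 - 12 = 100 - 53 ≡ 47; y = λ·(41 - 47) - 1 ≡ 57. → (47, 57)

(47, 57)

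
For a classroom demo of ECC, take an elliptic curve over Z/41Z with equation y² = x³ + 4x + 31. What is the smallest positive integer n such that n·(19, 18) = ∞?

2P: tangent at (19, 18): λ = (3·19² + 4)/(2·18) ≡ 21/36. 36⁻¹ ≡ 8 (mod 41), so λ ≡ 21·8 ≡ 4.
  x = λ² - 19 - 19 = 16 - 38 ≡ 19; y = λ·(19 - 19) - 18 ≡ 23. → (19, 23)
3P: (19, 23) + (19, 18): same x and y₁ ≡ -y₂, so the sum is ∞.
3P = ∞, so the order is 3.

3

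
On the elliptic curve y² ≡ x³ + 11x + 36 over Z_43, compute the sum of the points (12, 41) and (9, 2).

(12, 41) + (9, 2). λ = (2 - 41)/(9 - 12) ≡ 4/40 mod 43. 40⁻¹ ≡ 14 (mod 43), so λ ≡ 13.
  x = λ² - 12 - 9 = 169 - 21 ≡ 19; y = λ·(12 - 19) - 41 ≡ 40. → (19, 40)

(19, 40)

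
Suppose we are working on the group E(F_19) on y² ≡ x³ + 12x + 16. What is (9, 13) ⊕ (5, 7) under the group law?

(12, 11)

(9, 13) + (5, 7). λ = (7 - 13)/(5 - 9) ≡ 13/15 mod 19. 15⁻¹ ≡ 14 (mod 19), so λ ≡ 11.
  x = λ² - 9 - 5 = 121 - 14 ≡ 12; y = λ·(9 - 12) - 13 ≡ 11. → (12, 11)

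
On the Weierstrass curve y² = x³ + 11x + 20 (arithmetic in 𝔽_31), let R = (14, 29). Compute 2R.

tangent at (14, 29): λ = (3·14² + 11)/(2·29) ≡ 10/27. 27⁻¹ ≡ 23 (mod 31), so λ ≡ 10·23 ≡ 13.
  x = λ² - 14 - 14 = 169 - 28 ≡ 17; y = λ·(14 - 17) - 29 ≡ 25. → (17, 25)

(17, 25)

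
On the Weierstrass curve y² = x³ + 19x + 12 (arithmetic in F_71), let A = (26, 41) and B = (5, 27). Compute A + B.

(1, 23)

(26, 41) + (5, 27). λ = (27 - 41)/(5 - 26) ≡ 57/50 mod 71. 50⁻¹ ≡ 27 (mod 71) since 50·27 = 1350 ≡ 1, so λ ≡ 48.
  x = λ² - 26 - 5 = 2304 - 31 ≡ 1; y = λ·(26 - 1) - 41 ≡ 23. → (1, 23)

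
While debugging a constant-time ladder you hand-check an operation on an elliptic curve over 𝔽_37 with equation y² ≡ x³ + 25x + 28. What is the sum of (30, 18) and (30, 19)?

O

The two points share x = 30 and their y-coordinates satisfy 18 + 19 ≡ 0 (mod 37), so they are inverses. Their sum is O.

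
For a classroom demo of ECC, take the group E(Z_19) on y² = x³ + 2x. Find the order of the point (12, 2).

2P: tangent at (12, 2): λ = (3·12² + 2)/(2·2) ≡ 16/4. 4⁻¹ ≡ 5 (mod 19), so λ ≡ 16·5 ≡ 4.
  x = λ² - 12 - 12 = 16 - 24 ≡ 11; y = λ·(12 - 11) - 2 ≡ 2. → (11, 2)
3P: (11, 2) + (12, 2). λ = (2 - 2)/(12 - 11) ≡ 0/1 mod 19. 1⁻¹ ≡ 1 (mod 19) since 1·1 = 1 ≡ 1, so λ ≡ 0.
  x = λ² - 11 - 12 = 0 - 23 ≡ 15; y = λ·(11 - 15) - 2 ≡ 17. → (15, 17)
4P: (15, 17) + (12, 2). λ = (2 - 17)/(12 - 15) ≡ 4/16 mod 19. 16⁻¹ ≡ 6 (mod 19), so λ ≡ 5.
  x = λ² - 15 - 12 = 25 - 27 ≡ 17; y = λ·(15 - 17) - 17 ≡ 11. → (17, 11)
5P: (17, 11) + (12, 2). λ = (2 - 11)/(12 - 17) ≡ 10/14 mod 19. 14⁻¹ ≡ 15 (mod 19) since 14·15 = 210 ≡ 1, so λ ≡ 17.
  x = λ² - 17 - 12 = 289 - 29 ≡ 13; y = λ·(17 - 13) - 11 ≡ 0. → (13, 0)
6P: (13, 0) + (12, 2). λ = (2 - 0)/(12 - 13) ≡ 2/18 mod 19. 18⁻¹ ≡ 18 (mod 19), so λ ≡ 17.
  x = λ² - 13 - 12 = 289 - 25 ≡ 17; y = λ·(13 - 17) - 0 ≡ 8. → (17, 8)
7P: (17, 8) + (12, 2). λ = (2 - 8)/(12 - 17) ≡ 13/14 mod 19. 14⁻¹ ≡ 15 (mod 19), so λ ≡ 5.
  x = λ² - 17 - 12 = 25 - 29 ≡ 15; y = λ·(17 - 15) - 8 ≡ 2. → (15, 2)
8P: (15, 2) + (12, 2). λ = (2 - 2)/(12 - 15) ≡ 0/16 mod 19. 16⁻¹ ≡ 6 (mod 19), so λ ≡ 0.
  x = λ² - 15 - 12 = 0 - 27 ≡ 11; y = λ·(15 - 11) - 2 ≡ 17. → (11, 17)
9P: (11, 17) + (12, 2). λ = (2 - 17)/(12 - 11) ≡ 4/1 mod 19. 1⁻¹ ≡ 1 (mod 19), so λ ≡ 4.
  x = λ² - 11 - 12 = 16 - 23 ≡ 12; y = λ·(11 - 12) - 17 ≡ 17. → (12, 17)
10P: (12, 17) + (12, 2): same x and y₁ ≡ -y₂, so the sum is the point at infinity.
10P = the point at infinity, so the order is 10.

10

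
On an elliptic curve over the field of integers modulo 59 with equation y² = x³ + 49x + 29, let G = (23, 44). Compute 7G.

(20, 10)

Repeated addition: build up to 7G.
2G: tangent at (23, 44): λ = (3·23² + 49)/(2·44) ≡ 43/29. 29⁻¹ ≡ 57 (mod 59) since 29·57 = 1653 ≡ 1, so λ ≡ 43·57 ≡ 32.
  x = λ² - 23 - 23 = 1024 - 46 ≡ 34; y = λ·(23 - 34) - 44 ≡ 17. → (34, 17)
3G: (34, 17) + (23, 44). λ = (44 - 17)/(23 - 34) ≡ 27/48 mod 59. 48⁻¹ ≡ 16 (mod 59), so λ ≡ 19.
  x = λ² - 34 - 23 = 361 - 57 ≡ 9; y = λ·(34 - 9) - 17 ≡ 45. → (9, 45)
4G: (9, 45) + (23, 44). λ = (44 - 45)/(23 - 9) ≡ 58/14 mod 59. 14⁻¹ ≡ 38 (mod 59), so λ ≡ 21.
  x = λ² - 9 - 23 = 441 - 32 ≡ 55; y = λ·(9 - 55) - 45 ≡ 51. → (55, 51)
5G: (55, 51) + (23, 44). λ = (44 - 51)/(23 - 55) ≡ 52/27 mod 59. 27⁻¹ ≡ 35 (mod 59) since 27·35 = 945 ≡ 1, so λ ≡ 50.
  x = λ² - 55 - 23 = 2500 - 78 ≡ 3; y = λ·(55 - 3) - 51 ≡ 12. → (3, 12)
6G: (3, 12) + (23, 44). λ = (44 - 12)/(23 - 3) ≡ 32/20 mod 59. 20⁻¹ ≡ 3 (mod 59), so λ ≡ 37.
  x = λ² - 3 - 23 = 1369 - 26 ≡ 45; y = λ·(3 - 45) - 12 ≡ 27. → (45, 27)
7G: (45, 27) + (23, 44). λ = (44 - 27)/(23 - 45) ≡ 17/37 mod 59. 37⁻¹ ≡ 8 (mod 59), so λ ≡ 18.
  x = λ² - 45 - 23 = 324 - 68 ≡ 20; y = λ·(45 - 20) - 27 ≡ 10. → (20, 10)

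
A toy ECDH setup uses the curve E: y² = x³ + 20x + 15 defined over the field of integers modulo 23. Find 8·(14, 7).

(17, 22)

Write P = (14, 7).
Repeated addition: build up to 8P.
2P: tangent at (14, 7): λ = (3·14² + 20)/(2·7) ≡ 10/14. 14⁻¹ ≡ 5 (mod 23), so λ ≡ 10·5 ≡ 4.
  x = λ² - 14 - 14 = 16 - 28 ≡ 11; y = λ·(14 - 11) - 7 ≡ 5. → (11, 5)
3P: (11, 5) + (14, 7). λ = (7 - 5)/(14 - 11) ≡ 2/3 mod 23. 3⁻¹ ≡ 8 (mod 23), so λ ≡ 16.
  x = λ² - 11 - 14 = 256 - 25 ≡ 1; y = λ·(11 - 1) - 5 ≡ 17. → (1, 17)
4P: (1, 17) + (14, 7). λ = (7 - 17)/(14 - 1) ≡ 13/13 mod 23. 13⁻¹ ≡ 16 (mod 23), so λ ≡ 1.
  x = λ² - 1 - 14 = 1 - 15 ≡ 9; y = λ·(1 - 9) - 17 ≡ 21. → (9, 21)
5P: (9, 21) + (14, 7). λ = (7 - 21)/(14 - 9) ≡ 9/5 mod 23. 5⁻¹ ≡ 14 (mod 23), so λ ≡ 11.
  x = λ² - 9 - 14 = 121 - 23 ≡ 6; y = λ·(9 - 6) - 21 ≡ 12. → (6, 12)
6P: (6, 12) + (14, 7). λ = (7 - 12)/(14 - 6) ≡ 18/8 mod 23. 8⁻¹ ≡ 3 (mod 23), so λ ≡ 8.
  x = λ² - 6 - 14 = 64 - 20 ≡ 21; y = λ·(6 - 21) - 12 ≡ 6. → (21, 6)
7P: (21, 6) + (14, 7). λ = (7 - 6)/(14 - 21) ≡ 1/16 mod 23. 16⁻¹ ≡ 13 (mod 23), so λ ≡ 13.
  x = λ² - 21 - 14 = 169 - 35 ≡ 19; y = λ·(21 - 19) - 6 ≡ 20. → (19, 20)
8P: (19, 20) + (14, 7). λ = (7 - 20)/(14 - 19) ≡ 10/18 mod 23. 18⁻¹ ≡ 9 (mod 23) since 18·9 = 162 ≡ 1, so λ ≡ 21.
  x = λ² - 19 - 14 = 441 - 33 ≡ 17; y = λ·(19 - 17) - 20 ≡ 22. → (17, 22)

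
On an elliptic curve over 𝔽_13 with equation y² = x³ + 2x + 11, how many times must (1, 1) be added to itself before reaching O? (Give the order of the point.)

3

2P: tangent at (1, 1): λ = (3·1² + 2)/(2·1) ≡ 5/2. 2⁻¹ ≡ 7 (mod 13), so λ ≡ 5·7 ≡ 9.
  x = λ² - 1 - 1 = 81 - 2 ≡ 1; y = λ·(1 - 1) - 1 ≡ 12. → (1, 12)
3P: (1, 12) + (1, 1): same x and y₁ ≡ -y₂, so the sum is O.
3P = O, so the order is 3.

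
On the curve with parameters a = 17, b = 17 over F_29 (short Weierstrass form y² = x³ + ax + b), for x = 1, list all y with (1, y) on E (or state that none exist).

x³ + 17x + 17 = 35 ≡ 6 (mod 29).
Square roots of 6 mod 29: 8 and 21 (since 8² = 64 ≡ 6).

8, 21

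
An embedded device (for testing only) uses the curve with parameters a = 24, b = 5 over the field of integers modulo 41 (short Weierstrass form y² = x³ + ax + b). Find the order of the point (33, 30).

6

2P: tangent at (33, 30): λ = (3·33² + 24)/(2·30) ≡ 11/19. 19⁻¹ ≡ 13 (mod 41) since 19·13 = 247 ≡ 1, so λ ≡ 11·13 ≡ 20.
  x = λ² - 33 - 33 = 400 - 66 ≡ 6; y = λ·(33 - 6) - 30 ≡ 18. → (6, 18)
3P: (6, 18) + (33, 30). λ = (30 - 18)/(33 - 6) ≡ 12/27 mod 41. 27⁻¹ ≡ 38 (mod 41) since 27·38 = 1026 ≡ 1, so λ ≡ 5.
  x = λ² - 6 - 33 = 25 - 39 ≡ 27; y = λ·(6 - 27) - 18 ≡ 0. → (27, 0)
4P: (27, 0) + (33, 30). λ = (30 - 0)/(33 - 27) ≡ 30/6 mod 41. 6⁻¹ ≡ 7 (mod 41), so λ ≡ 5.
  x = λ² - 27 - 33 = 25 - 60 ≡ 6; y = λ·(27 - 6) - 0 ≡ 23. → (6, 23)
5P: (6, 23) + (33, 30). λ = (30 - 23)/(33 - 6) ≡ 7/27 mod 41. 27⁻¹ ≡ 38 (mod 41), so λ ≡ 20.
  x = λ² - 6 - 33 = 400 - 39 ≡ 33; y = λ·(6 - 33) - 23 ≡ 11. → (33, 11)
6P: (33, 11) + (33, 30): same x and y₁ ≡ -y₂, so the sum is O.
6P = O, so the order is 6.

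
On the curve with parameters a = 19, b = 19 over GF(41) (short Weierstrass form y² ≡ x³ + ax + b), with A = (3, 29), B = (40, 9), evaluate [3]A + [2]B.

(18, 17)

First 3A:
Repeated addition: build up to 3A.
2A: tangent at (3, 29): λ = (3·3² + 19)/(2·29) ≡ 5/17. 17⁻¹ ≡ 29 (mod 41), so λ ≡ 5·29 ≡ 22.
  x = λ² - 3 - 3 = 484 - 6 ≡ 27; y = λ·(3 - 27) - 29 ≡ 17. → (27, 17)
3A: (27, 17) + (3, 29). λ = (29 - 17)/(3 - 27) ≡ 12/17 mod 41. 17⁻¹ ≡ 29 (mod 41) since 17·29 = 493 ≡ 1, so λ ≡ 20.
  x = λ² - 27 - 3 = 400 - 30 ≡ 1; y = λ·(27 - 1) - 17 ≡ 11. → (1, 11)
3A = (1, 11).
Next 2B:
Repeated addition: build up to 2B.
2B: tangent at (40, 9): λ = (3·40² + 19)/(2·9) ≡ 22/18. 18⁻¹ ≡ 16 (mod 41), so λ ≡ 22·16 ≡ 24.
  x = λ² - 40 - 40 = 576 - 80 ≡ 4; y = λ·(40 - 4) - 9 ≡ 35. → (4, 35)
2B = (4, 35).
Finally 3A + 2B:
(1, 11) + (4, 35). λ = (35 - 11)/(4 - 1) ≡ 24/3 mod 41. 3⁻¹ ≡ 14 (mod 41), so λ ≡ 8.
  x = λ² - 1 - 4 = 64 - 5 ≡ 18; y = λ·(1 - 18) - 11 ≡ 17. → (18, 17)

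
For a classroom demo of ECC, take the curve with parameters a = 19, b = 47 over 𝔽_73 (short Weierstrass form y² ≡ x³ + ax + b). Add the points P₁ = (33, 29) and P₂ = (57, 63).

(21, 61)

(33, 29) + (57, 63). λ = (63 - 29)/(57 - 33) ≡ 34/24 mod 73. 24⁻¹ ≡ 70 (mod 73) since 24·70 = 1680 ≡ 1, so λ ≡ 44.
  x = λ² - 33 - 57 = 1936 - 90 ≡ 21; y = λ·(33 - 21) - 29 ≡ 61. → (21, 61)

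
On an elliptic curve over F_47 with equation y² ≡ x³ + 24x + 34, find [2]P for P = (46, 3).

tangent at (46, 3): λ = (3·46² + 24)/(2·3) ≡ 27/6. 6⁻¹ ≡ 8 (mod 47), so λ ≡ 27·8 ≡ 28.
  x = λ² - 46 - 46 = 784 - 92 ≡ 34; y = λ·(46 - 34) - 3 ≡ 4. → (34, 4)

(34, 4)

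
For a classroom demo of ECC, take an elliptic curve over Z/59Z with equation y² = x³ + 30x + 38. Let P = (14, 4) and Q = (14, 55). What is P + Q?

O

The two points share x = 14 and their y-coordinates satisfy 4 + 55 ≡ 0 (mod 59), so they are inverses. Their sum is O.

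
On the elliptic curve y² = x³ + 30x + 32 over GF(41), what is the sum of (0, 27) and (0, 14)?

O

The two points share x = 0 and their y-coordinates satisfy 27 + 14 ≡ 0 (mod 41), so they are inverses. Their sum is O.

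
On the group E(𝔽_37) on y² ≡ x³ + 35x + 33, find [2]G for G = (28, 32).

tangent at (28, 32): λ = (3·28² + 35)/(2·32) ≡ 19/27. 27⁻¹ ≡ 11 (mod 37), so λ ≡ 19·11 ≡ 24.
  x = λ² - 28 - 28 = 576 - 56 ≡ 2; y = λ·(28 - 2) - 32 ≡ 0. → (2, 0)

(2, 0)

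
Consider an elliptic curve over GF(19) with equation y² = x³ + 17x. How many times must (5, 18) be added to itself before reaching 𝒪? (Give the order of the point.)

2P: tangent at (5, 18): λ = (3·5² + 17)/(2·18) ≡ 16/17. 17⁻¹ ≡ 9 (mod 19) since 17·9 = 153 ≡ 1, so λ ≡ 16·9 ≡ 11.
  x = λ² - 5 - 5 = 121 - 10 ≡ 16; y = λ·(5 - 16) - 18 ≡ 13. → (16, 13)
3P: (16, 13) + (5, 18). λ = (18 - 13)/(5 - 16) ≡ 5/8 mod 19. 8⁻¹ ≡ 12 (mod 19), so λ ≡ 3.
  x = λ² - 16 - 5 = 9 - 21 ≡ 7; y = λ·(16 - 7) - 13 ≡ 14. → (7, 14)
4P: (7, 14) + (5, 18). λ = (18 - 14)/(5 - 7) ≡ 4/17 mod 19. 17⁻¹ ≡ 9 (mod 19), so λ ≡ 17.
  x = λ² - 7 - 5 = 289 - 12 ≡ 11; y = λ·(7 - 11) - 14 ≡ 13. → (11, 13)
5P: (11, 13) + (5, 18). λ = (18 - 13)/(5 - 11) ≡ 5/13 mod 19. 13⁻¹ ≡ 3 (mod 19), so λ ≡ 15.
  x = λ² - 11 - 5 = 225 - 16 ≡ 0; y = λ·(11 - 0) - 13 ≡ 0. → (0, 0)
6P: (0, 0) + (5, 18). λ = (18 - 0)/(5 - 0) ≡ 18/5 mod 19. 5⁻¹ ≡ 4 (mod 19), so λ ≡ 15.
  x = λ² - 0 - 5 = 225 - 5 ≡ 11; y = λ·(0 - 11) - 0 ≡ 6. → (11, 6)
7P: (11, 6) + (5, 18). λ = (18 - 6)/(5 - 11) ≡ 12/13 mod 19. 13⁻¹ ≡ 3 (mod 19), so λ ≡ 17.
  x = λ² - 11 - 5 = 289 - 16 ≡ 7; y = λ·(11 - 7) - 6 ≡ 5. → (7, 5)
8P: (7, 5) + (5, 18). λ = (18 - 5)/(5 - 7) ≡ 13/17 mod 19. 17⁻¹ ≡ 9 (mod 19) since 17·9 = 153 ≡ 1, so λ ≡ 3.
  x = λ² - 7 - 5 = 9 - 12 ≡ 16; y = λ·(7 - 16) - 5 ≡ 6. → (16, 6)
9P: (16, 6) + (5, 18). λ = (18 - 6)/(5 - 16) ≡ 12/8 mod 19. 8⁻¹ ≡ 12 (mod 19), so λ ≡ 11.
  x = λ² - 16 - 5 = 121 - 21 ≡ 5; y = λ·(16 - 5) - 6 ≡ 1. → (5, 1)
10P: (5, 1) + (5, 18): same x and y₁ ≡ -y₂, so the sum is 𝒪.
10P = 𝒪, so the order is 10.

10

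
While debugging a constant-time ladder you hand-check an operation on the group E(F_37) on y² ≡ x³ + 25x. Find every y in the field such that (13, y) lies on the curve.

x³ + 25x + 0 = 2522 ≡ 6 (mod 37).
6 is a non-residue mod 37; no y exists.

none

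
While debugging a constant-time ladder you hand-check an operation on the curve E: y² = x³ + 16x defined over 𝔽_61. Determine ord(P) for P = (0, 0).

2P: (0, 0) + (0, 0): same x and y₁ ≡ -y₂, so the sum is the point at infinity.
2P = the point at infinity, so the order is 2.

2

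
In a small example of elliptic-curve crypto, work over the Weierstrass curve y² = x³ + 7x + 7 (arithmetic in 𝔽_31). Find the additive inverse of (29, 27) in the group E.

(29, 4)

-(29, 27) = (29, -27 mod 31) = (29, 4).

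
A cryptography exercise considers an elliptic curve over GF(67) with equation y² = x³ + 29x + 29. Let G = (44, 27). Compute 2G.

tangent at (44, 27): λ = (3·44² + 29)/(2·27) ≡ 8/54. 54⁻¹ ≡ 36 (mod 67) since 54·36 = 1944 ≡ 1, so λ ≡ 8·36 ≡ 20.
  x = λ² - 44 - 44 = 400 - 88 ≡ 44; y = λ·(44 - 44) - 27 ≡ 40. → (44, 40)

(44, 40)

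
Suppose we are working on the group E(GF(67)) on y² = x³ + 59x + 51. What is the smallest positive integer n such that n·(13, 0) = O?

2P: (13, 0) + (13, 0): same x and y₁ ≡ -y₂, so the sum is O.
2P = O, so the order is 2.

2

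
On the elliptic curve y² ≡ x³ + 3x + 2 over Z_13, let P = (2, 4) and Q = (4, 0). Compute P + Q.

(2, 4) + (4, 0). λ = (0 - 4)/(4 - 2) ≡ 9/2 mod 13. 2⁻¹ ≡ 7 (mod 13) since 2·7 = 14 ≡ 1, so λ ≡ 11.
  x = λ² - 2 - 4 = 121 - 6 ≡ 11; y = λ·(2 - 11) - 4 ≡ 1. → (11, 1)

(11, 1)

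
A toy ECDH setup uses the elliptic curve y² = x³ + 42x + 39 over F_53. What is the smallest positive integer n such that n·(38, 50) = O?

2P: tangent at (38, 50): λ = (3·38² + 42)/(2·50) ≡ 28/47. 47⁻¹ ≡ 44 (mod 53) since 47·44 = 2068 ≡ 1, so λ ≡ 28·44 ≡ 13.
  x = λ² - 38 - 38 = 169 - 76 ≡ 40; y = λ·(38 - 40) - 50 ≡ 30. → (40, 30)
3P: (40, 30) + (38, 50). λ = (50 - 30)/(38 - 40) ≡ 20/51 mod 53. 51⁻¹ ≡ 26 (mod 53), so λ ≡ 43.
  x = λ² - 40 - 38 = 1849 - 78 ≡ 22; y = λ·(40 - 22) - 30 ≡ 2. → (22, 2)
4P: (22, 2) + (38, 50). λ = (50 - 2)/(38 - 22) ≡ 48/16 mod 53. 16⁻¹ ≡ 10 (mod 53) since 16·10 = 160 ≡ 1, so λ ≡ 3.
  x = λ² - 22 - 38 = 9 - 60 ≡ 2; y = λ·(22 - 2) - 2 ≡ 5. → (2, 5)
5P: (2, 5) + (38, 50). λ = (50 - 5)/(38 - 2) ≡ 45/36 mod 53. 36⁻¹ ≡ 28 (mod 53) since 36·28 = 1008 ≡ 1, so λ ≡ 41.
  x = λ² - 2 - 38 = 1681 - 40 ≡ 51; y = λ·(2 - 51) - 5 ≡ 0. → (51, 0)
6P: (51, 0) + (38, 50). λ = (50 - 0)/(38 - 51) ≡ 50/40 mod 53. 40⁻¹ ≡ 4 (mod 53), so λ ≡ 41.
  x = λ² - 51 - 38 = 1681 - 89 ≡ 2; y = λ·(51 - 2) - 0 ≡ 48. → (2, 48)
7P: (2, 48) + (38, 50). λ = (50 - 48)/(38 - 2) ≡ 2/36 mod 53. 36⁻¹ ≡ 28 (mod 53), so λ ≡ 3.
  x = λ² - 2 - 38 = 9 - 40 ≡ 22; y = λ·(2 - 22) - 48 ≡ 51. → (22, 51)
8P: (22, 51) + (38, 50). λ = (50 - 51)/(38 - 22) ≡ 52/16 mod 53. 16⁻¹ ≡ 10 (mod 53), so λ ≡ 43.
  x = λ² - 22 - 38 = 1849 - 60 ≡ 40; y = λ·(22 - 40) - 51 ≡ 23. → (40, 23)
9P: (40, 23) + (38, 50). λ = (50 - 23)/(38 - 40) ≡ 27/51 mod 53. 51⁻¹ ≡ 26 (mod 53), so λ ≡ 13.
  x = λ² - 40 - 38 = 169 - 78 ≡ 38; y = λ·(40 - 38) - 23 ≡ 3. → (38, 3)
10P: (38, 3) + (38, 50): same x and y₁ ≡ -y₂, so the sum is O.
10P = O, so the order is 10.

10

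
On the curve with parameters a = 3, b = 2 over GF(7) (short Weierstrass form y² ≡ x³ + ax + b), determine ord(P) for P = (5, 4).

2P: tangent at (5, 4): λ = (3·5² + 3)/(2·4) ≡ 1/1. 1⁻¹ ≡ 1 (mod 7), so λ ≡ 1·1 ≡ 1.
  x = λ² - 5 - 5 = 1 - 10 ≡ 5; y = λ·(5 - 5) - 4 ≡ 3. → (5, 3)
3P: (5, 3) + (5, 4): same x and y₁ ≡ -y₂, so the sum is 𝒪.
3P = 𝒪, so the order is 3.

3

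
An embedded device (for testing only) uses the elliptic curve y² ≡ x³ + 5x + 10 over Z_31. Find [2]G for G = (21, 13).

(21, 18)

tangent at (21, 13): λ = (3·21² + 5)/(2·13) ≡ 26/26. 26⁻¹ ≡ 6 (mod 31) since 26·6 = 156 ≡ 1, so λ ≡ 26·6 ≡ 1.
  x = λ² - 21 - 21 = 1 - 42 ≡ 21; y = λ·(21 - 21) - 13 ≡ 18. → (21, 18)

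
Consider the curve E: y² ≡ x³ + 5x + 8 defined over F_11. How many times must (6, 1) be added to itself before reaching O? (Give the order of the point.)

2P: tangent at (6, 1): λ = (3·6² + 5)/(2·1) ≡ 3/2. 2⁻¹ ≡ 6 (mod 11), so λ ≡ 3·6 ≡ 7.
  x = λ² - 6 - 6 = 49 - 12 ≡ 4; y = λ·(6 - 4) - 1 ≡ 2. → (4, 2)
3P: (4, 2) + (6, 1). λ = (1 - 2)/(6 - 4) ≡ 10/2 mod 11. 2⁻¹ ≡ 6 (mod 11), so λ ≡ 5.
  x = λ² - 4 - 6 = 25 - 10 ≡ 4; y = λ·(4 - 4) - 2 ≡ 9. → (4, 9)
4P: (4, 9) + (6, 1). λ = (1 - 9)/(6 - 4) ≡ 3/2 mod 11. 2⁻¹ ≡ 6 (mod 11), so λ ≡ 7.
  x = λ² - 4 - 6 = 49 - 10 ≡ 6; y = λ·(4 - 6) - 9 ≡ 10. → (6, 10)
5P: (6, 10) + (6, 1): same x and y₁ ≡ -y₂, so the sum is O.
5P = O, so the order is 5.

5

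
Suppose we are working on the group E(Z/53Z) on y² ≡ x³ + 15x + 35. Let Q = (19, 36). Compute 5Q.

Repeated addition: build up to 5Q.
2Q: tangent at (19, 36): λ = (3·19² + 15)/(2·36) ≡ 38/19. 19⁻¹ ≡ 14 (mod 53) since 19·14 = 266 ≡ 1, so λ ≡ 38·14 ≡ 2.
  x = λ² - 19 - 19 = 4 - 38 ≡ 19; y = λ·(19 - 19) - 36 ≡ 17. → (19, 17)
3Q: (19, 17) + (19, 36): same x and y₁ ≡ -y₂, so the sum is 𝒪.
4Q: 𝒪 + (19, 36) = (19, 36) (identity).
5Q: tangent at (19, 36): λ = (3·19² + 15)/(2·36) ≡ 38/19. 19⁻¹ ≡ 14 (mod 53), so λ ≡ 38·14 ≡ 2.
  x = λ² - 19 - 19 = 4 - 38 ≡ 19; y = λ·(19 - 19) - 36 ≡ 17. → (19, 17)

(19, 17)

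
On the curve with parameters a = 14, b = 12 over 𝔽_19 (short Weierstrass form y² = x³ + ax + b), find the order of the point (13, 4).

2P: tangent at (13, 4): λ = (3·13² + 14)/(2·4) ≡ 8/8. 8⁻¹ ≡ 12 (mod 19), so λ ≡ 8·12 ≡ 1.
  x = λ² - 13 - 13 = 1 - 26 ≡ 13; y = λ·(13 - 13) - 4 ≡ 15. → (13, 15)
3P: (13, 15) + (13, 4): same x and y₁ ≡ -y₂, so the sum is ∞.
3P = ∞, so the order is 3.

3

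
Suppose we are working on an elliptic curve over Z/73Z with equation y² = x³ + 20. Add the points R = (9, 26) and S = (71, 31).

(65, 26)

(9, 26) + (71, 31). λ = (31 - 26)/(71 - 9) ≡ 5/62 mod 73. 62⁻¹ ≡ 53 (mod 73), so λ ≡ 46.
  x = λ² - 9 - 71 = 2116 - 80 ≡ 65; y = λ·(9 - 65) - 26 ≡ 26. → (65, 26)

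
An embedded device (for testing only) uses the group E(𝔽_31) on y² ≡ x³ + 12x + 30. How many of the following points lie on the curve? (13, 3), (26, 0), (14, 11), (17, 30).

3

(13, 3): 3² ≡ 9, rhs ≡ 27 → off.
(26, 0): 0² ≡ 0, rhs ≡ 0 → on.
(14, 11): 11² ≡ 28, rhs ≡ 28 → on.
(17, 30): 30² ≡ 1, rhs ≡ 1 → on.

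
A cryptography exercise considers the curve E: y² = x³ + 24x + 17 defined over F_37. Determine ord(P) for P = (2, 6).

2P: tangent at (2, 6): λ = (3·2² + 24)/(2·6) ≡ 36/12. 12⁻¹ ≡ 34 (mod 37) since 12·34 = 408 ≡ 1, so λ ≡ 36·34 ≡ 3.
  x = λ² - 2 - 2 = 9 - 4 ≡ 5; y = λ·(2 - 5) - 6 ≡ 22. → (5, 22)
3P: (5, 22) + (2, 6). λ = (6 - 22)/(2 - 5) ≡ 21/34 mod 37. 34⁻¹ ≡ 12 (mod 37) since 34·12 = 408 ≡ 1, so λ ≡ 30.
  x = λ² - 5 - 2 = 900 - 7 ≡ 5; y = λ·(5 - 5) - 22 ≡ 15. → (5, 15)
4P: (5, 15) + (2, 6). λ = (6 - 15)/(2 - 5) ≡ 28/34 mod 37. 34⁻¹ ≡ 12 (mod 37) since 34·12 = 408 ≡ 1, so λ ≡ 3.
  x = λ² - 5 - 2 = 9 - 7 ≡ 2; y = λ·(5 - 2) - 15 ≡ 31. → (2, 31)
5P: (2, 31) + (2, 6): same x and y₁ ≡ -y₂, so the sum is ∞.
5P = ∞, so the order is 5.

5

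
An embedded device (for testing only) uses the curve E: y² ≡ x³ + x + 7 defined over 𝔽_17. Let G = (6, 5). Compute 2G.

tangent at (6, 5): λ = (3·6² + 1)/(2·5) ≡ 7/10. 10⁻¹ ≡ 12 (mod 17) since 10·12 = 120 ≡ 1, so λ ≡ 7·12 ≡ 16.
  x = λ² - 6 - 6 = 256 - 12 ≡ 6; y = λ·(6 - 6) - 5 ≡ 12. → (6, 12)

(6, 12)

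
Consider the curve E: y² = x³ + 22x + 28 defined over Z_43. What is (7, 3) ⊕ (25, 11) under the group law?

(7, 3) + (25, 11). λ = (11 - 3)/(25 - 7) ≡ 8/18 mod 43. 18⁻¹ ≡ 12 (mod 43) since 18·12 = 216 ≡ 1, so λ ≡ 10.
  x = λ² - 7 - 25 = 100 - 32 ≡ 25; y = λ·(7 - 25) - 3 ≡ 32. → (25, 32)

(25, 32)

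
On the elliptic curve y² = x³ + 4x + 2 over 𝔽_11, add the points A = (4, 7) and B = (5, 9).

(6, 0)

(4, 7) + (5, 9). λ = (9 - 7)/(5 - 4) ≡ 2/1 mod 11. 1⁻¹ ≡ 1 (mod 11) since 1·1 = 1 ≡ 1, so λ ≡ 2.
  x = λ² - 4 - 5 = 4 - 9 ≡ 6; y = λ·(4 - 6) - 7 ≡ 0. → (6, 0)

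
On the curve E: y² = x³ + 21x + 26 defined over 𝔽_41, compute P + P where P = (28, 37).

(36, 40)

tangent at (28, 37): λ = (3·28² + 21)/(2·37) ≡ 36/33. 33⁻¹ ≡ 5 (mod 41) since 33·5 = 165 ≡ 1, so λ ≡ 36·5 ≡ 16.
  x = λ² - 28 - 28 = 256 - 56 ≡ 36; y = λ·(28 - 36) - 37 ≡ 40. → (36, 40)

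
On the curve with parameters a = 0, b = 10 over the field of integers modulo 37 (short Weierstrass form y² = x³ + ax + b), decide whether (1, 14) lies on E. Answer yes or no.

yes

y² = 14² ≡ 11; x³ + 0x + 10 = 11 ≡ 11 (mod 37). 11 = 11.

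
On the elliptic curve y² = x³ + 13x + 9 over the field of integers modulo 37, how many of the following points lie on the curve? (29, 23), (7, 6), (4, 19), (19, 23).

2

(29, 23): 23² ≡ 11, rhs ≡ 22 → off.
(7, 6): 6² ≡ 36, rhs ≡ 36 → on.
(4, 19): 19² ≡ 28, rhs ≡ 14 → off.
(19, 23): 23² ≡ 11, rhs ≡ 11 → on.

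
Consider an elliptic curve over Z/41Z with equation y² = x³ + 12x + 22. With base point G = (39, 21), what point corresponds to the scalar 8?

Repeated addition: build up to 8G.
2G: tangent at (39, 21): λ = (3·39² + 12)/(2·21) ≡ 24/1. 1⁻¹ ≡ 1 (mod 41) since 1·1 = 1 ≡ 1, so λ ≡ 24·1 ≡ 24.
  x = λ² - 39 - 39 = 576 - 78 ≡ 6; y = λ·(39 - 6) - 21 ≡ 33. → (6, 33)
3G: (6, 33) + (39, 21). λ = (21 - 33)/(39 - 6) ≡ 29/33 mod 41. 33⁻¹ ≡ 5 (mod 41) since 33·5 = 165 ≡ 1, so λ ≡ 22.
  x = λ² - 6 - 39 = 484 - 45 ≡ 29; y = λ·(6 - 29) - 33 ≡ 35. → (29, 35)
4G: (29, 35) + (39, 21). λ = (21 - 35)/(39 - 29) ≡ 27/10 mod 41. 10⁻¹ ≡ 37 (mod 41), so λ ≡ 15.
  x = λ² - 29 - 39 = 225 - 68 ≡ 34; y = λ·(29 - 34) - 35 ≡ 13. → (34, 13)
5G: (34, 13) + (39, 21). λ = (21 - 13)/(39 - 34) ≡ 8/5 mod 41. 5⁻¹ ≡ 33 (mod 41), so λ ≡ 18.
  x = λ² - 34 - 39 = 324 - 73 ≡ 5; y = λ·(34 - 5) - 13 ≡ 17. → (5, 17)
6G: (5, 17) + (39, 21). λ = (21 - 17)/(39 - 5) ≡ 4/34 mod 41. 34⁻¹ ≡ 35 (mod 41) since 34·35 = 1190 ≡ 1, so λ ≡ 17.
  x = λ² - 5 - 39 = 289 - 44 ≡ 40; y = λ·(5 - 40) - 17 ≡ 3. → (40, 3)
7G: (40, 3) + (39, 21). λ = (21 - 3)/(39 - 40) ≡ 18/40 mod 41. 40⁻¹ ≡ 40 (mod 41) since 40·40 = 1600 ≡ 1, so λ ≡ 23.
  x = λ² - 40 - 39 = 529 - 79 ≡ 40; y = λ·(40 - 40) - 3 ≡ 38. → (40, 38)
8G: (40, 38) + (39, 21). λ = (21 - 38)/(39 - 40) ≡ 24/40 mod 41. 40⁻¹ ≡ 40 (mod 41), so λ ≡ 17.
  x = λ² - 40 - 39 = 289 - 79 ≡ 5; y = λ·(40 - 5) - 38 ≡ 24. → (5, 24)

(5, 24)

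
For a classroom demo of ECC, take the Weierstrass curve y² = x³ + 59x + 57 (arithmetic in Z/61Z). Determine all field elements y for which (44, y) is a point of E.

x³ + 59x + 57 = 87837 ≡ 58 (mod 61).
Square roots of 58 mod 61: 27 and 34 (since 27² = 729 ≡ 58).

27, 34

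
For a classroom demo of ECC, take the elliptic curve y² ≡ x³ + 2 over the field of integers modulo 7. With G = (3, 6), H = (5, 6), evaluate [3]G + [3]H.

O

First 3G:
Repeated addition: build up to 3G.
2G: tangent at (3, 6): λ = (3·3² + 0)/(2·6) ≡ 6/5. 5⁻¹ ≡ 3 (mod 7), so λ ≡ 6·3 ≡ 4.
  x = λ² - 3 - 3 = 16 - 6 ≡ 3; y = λ·(3 - 3) - 6 ≡ 1. → (3, 1)
3G: (3, 1) + (3, 6): same x and y₁ ≡ -y₂, so the sum is the point at infinity.
3G = the point at infinity.
Next 3H:
Repeated addition: build up to 3H.
2H: tangent at (5, 6): λ = (3·5² + 0)/(2·6) ≡ 5/5. 5⁻¹ ≡ 3 (mod 7), so λ ≡ 5·3 ≡ 1.
  x = λ² - 5 - 5 = 1 - 10 ≡ 5; y = λ·(5 - 5) - 6 ≡ 1. → (5, 1)
3H: (5, 1) + (5, 6): same x and y₁ ≡ -y₂, so the sum is the point at infinity.
3H = the point at infinity.
Finally 3G + 3H:
the point at infinity + the point at infinity = the point at infinity (identity).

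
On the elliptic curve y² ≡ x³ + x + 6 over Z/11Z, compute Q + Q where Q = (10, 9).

tangent at (10, 9): λ = (3·10² + 1)/(2·9) ≡ 4/7. 7⁻¹ ≡ 8 (mod 11) since 7·8 = 56 ≡ 1, so λ ≡ 4·8 ≡ 10.
  x = λ² - 10 - 10 = 100 - 20 ≡ 3; y = λ·(10 - 3) - 9 ≡ 6. → (3, 6)

(3, 6)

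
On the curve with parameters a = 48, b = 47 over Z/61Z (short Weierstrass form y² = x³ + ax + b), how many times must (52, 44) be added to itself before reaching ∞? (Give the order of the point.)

7

2P: tangent at (52, 44): λ = (3·52² + 48)/(2·44) ≡ 47/27. 27⁻¹ ≡ 52 (mod 61), so λ ≡ 47·52 ≡ 4.
  x = λ² - 52 - 52 = 16 - 104 ≡ 34; y = λ·(52 - 34) - 44 ≡ 28. → (34, 28)
3P: (34, 28) + (52, 44). λ = (44 - 28)/(52 - 34) ≡ 16/18 mod 61. 18⁻¹ ≡ 17 (mod 61) since 18·17 = 306 ≡ 1, so λ ≡ 28.
  x = λ² - 34 - 52 = 784 - 86 ≡ 27; y = λ·(34 - 27) - 28 ≡ 46. → (27, 46)
4P: (27, 46) + (52, 44). λ = (44 - 46)/(52 - 27) ≡ 59/25 mod 61. 25⁻¹ ≡ 22 (mod 61), so λ ≡ 17.
  x = λ² - 27 - 52 = 289 - 79 ≡ 27; y = λ·(27 - 27) - 46 ≡ 15. → (27, 15)
5P: (27, 15) + (52, 44). λ = (44 - 15)/(52 - 27) ≡ 29/25 mod 61. 25⁻¹ ≡ 22 (mod 61) since 25·22 = 550 ≡ 1, so λ ≡ 28.
  x = λ² - 27 - 52 = 784 - 79 ≡ 34; y = λ·(27 - 34) - 15 ≡ 33. → (34, 33)
6P: (34, 33) + (52, 44). λ = (44 - 33)/(52 - 34) ≡ 11/18 mod 61. 18⁻¹ ≡ 17 (mod 61) since 18·17 = 306 ≡ 1, so λ ≡ 4.
  x = λ² - 34 - 52 = 16 - 86 ≡ 52; y = λ·(34 - 52) - 33 ≡ 17. → (52, 17)
7P: (52, 17) + (52, 44): same x and y₁ ≡ -y₂, so the sum is ∞.
7P = ∞, so the order is 7.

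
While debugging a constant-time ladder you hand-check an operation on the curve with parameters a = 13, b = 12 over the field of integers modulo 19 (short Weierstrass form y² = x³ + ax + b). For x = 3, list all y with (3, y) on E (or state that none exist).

none

x³ + 13x + 12 = 78 ≡ 2 (mod 19).
2 is a non-residue mod 19; no y exists.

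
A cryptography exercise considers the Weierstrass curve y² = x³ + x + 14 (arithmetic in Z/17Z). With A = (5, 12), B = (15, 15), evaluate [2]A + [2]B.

First 2A:
Repeated addition: build up to 2A.
2A: tangent at (5, 12): λ = (3·5² + 1)/(2·12) ≡ 8/7. 7⁻¹ ≡ 5 (mod 17), so λ ≡ 8·5 ≡ 6.
  x = λ² - 5 - 5 = 36 - 10 ≡ 9; y = λ·(5 - 9) - 12 ≡ 15. → (9, 15)
2A = (9, 15).
Next 2B:
Repeated addition: build up to 2B.
2B: tangent at (15, 15): λ = (3·15² + 1)/(2·15) ≡ 13/13. 13⁻¹ ≡ 4 (mod 17) since 13·4 = 52 ≡ 1, so λ ≡ 13·4 ≡ 1.
  x = λ² - 15 - 15 = 1 - 30 ≡ 5; y = λ·(15 - 5) - 15 ≡ 12. → (5, 12)
2B = (5, 12).
Finally 2A + 2B:
(9, 15) + (5, 12). λ = (12 - 15)/(5 - 9) ≡ 14/13 mod 17. 13⁻¹ ≡ 4 (mod 17) since 13·4 = 52 ≡ 1, so λ ≡ 5.
  x = λ² - 9 - 5 = 25 - 14 ≡ 11; y = λ·(9 - 11) - 15 ≡ 9. → (11, 9)

(11, 9)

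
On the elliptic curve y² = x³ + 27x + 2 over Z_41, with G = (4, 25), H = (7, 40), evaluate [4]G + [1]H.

First 4G:
Double-and-add on 4 = (100)₂. Start with G = (4, 25) for the leading 1-bit.
double: tangent at (4, 25): λ = (3·4² + 27)/(2·25) ≡ 34/9. 9⁻¹ ≡ 32 (mod 41), so λ ≡ 34·32 ≡ 22.
  x = λ² - 4 - 4 = 484 - 8 ≡ 25; y = λ·(4 - 25) - 25 ≡ 5. → (25, 5)
double: tangent at (25, 5): λ = (3·25² + 27)/(2·5) ≡ 16/10. 10⁻¹ ≡ 37 (mod 41), so λ ≡ 16·37 ≡ 18.
  x = λ² - 25 - 25 = 324 - 50 ≡ 28; y = λ·(25 - 28) - 5 ≡ 23. → (28, 23)
4G = (28, 23).
Finally 4G + H:
(28, 23) + (7, 40). λ = (40 - 23)/(7 - 28) ≡ 17/20 mod 41. 20⁻¹ ≡ 39 (mod 41), so λ ≡ 7.
  x = λ² - 28 - 7 = 49 - 35 ≡ 14; y = λ·(28 - 14) - 23 ≡ 34. → (14, 34)

(14, 34)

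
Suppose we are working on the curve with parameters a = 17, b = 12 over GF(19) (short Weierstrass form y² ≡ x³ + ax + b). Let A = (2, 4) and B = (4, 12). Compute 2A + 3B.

First 2A:
Repeated addition: build up to 2A.
2A: tangent at (2, 4): λ = (3·2² + 17)/(2·4) ≡ 10/8. 8⁻¹ ≡ 12 (mod 19), so λ ≡ 10·12 ≡ 6.
  x = λ² - 2 - 2 = 36 - 4 ≡ 13; y = λ·(2 - 13) - 4 ≡ 6. → (13, 6)
2A = (13, 6).
Next 3B:
Repeated addition: build up to 3B.
2B: tangent at (4, 12): λ = (3·4² + 17)/(2·12) ≡ 8/5. 5⁻¹ ≡ 4 (mod 19) since 5·4 = 20 ≡ 1, so λ ≡ 8·4 ≡ 13.
  x = λ² - 4 - 4 = 169 - 8 ≡ 9; y = λ·(4 - 9) - 12 ≡ 18. → (9, 18)
3B: (9, 18) + (4, 12). λ = (12 - 18)/(4 - 9) ≡ 13/14 mod 19. 14⁻¹ ≡ 15 (mod 19), so λ ≡ 5.
  x = λ² - 9 - 4 = 25 - 13 ≡ 12; y = λ·(9 - 12) - 18 ≡ 5. → (12, 5)
3B = (12, 5).
Finally 2A + 3B:
(13, 6) + (12, 5). λ = (5 - 6)/(12 - 13) ≡ 18/18 mod 19. 18⁻¹ ≡ 18 (mod 19), so λ ≡ 1.
  x = λ² - 13 - 12 = 1 - 25 ≡ 14; y = λ·(13 - 14) - 6 ≡ 12. → (14, 12)

(14, 12)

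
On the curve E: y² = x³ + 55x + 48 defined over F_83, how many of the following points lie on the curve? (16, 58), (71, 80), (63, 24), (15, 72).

2

(16, 58): 58² ≡ 44, rhs ≡ 44 → on.
(71, 80): 80² ≡ 9, rhs ≡ 67 → off.
(63, 24): 24² ≡ 78, rhs ≡ 78 → on.
(15, 72): 72² ≡ 38, rhs ≡ 15 → off.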